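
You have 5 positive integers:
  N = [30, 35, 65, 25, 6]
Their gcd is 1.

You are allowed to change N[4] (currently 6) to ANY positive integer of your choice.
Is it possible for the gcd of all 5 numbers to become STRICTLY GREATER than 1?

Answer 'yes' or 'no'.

Answer: yes

Derivation:
Current gcd = 1
gcd of all OTHER numbers (without N[4]=6): gcd([30, 35, 65, 25]) = 5
The new gcd after any change is gcd(5, new_value).
This can be at most 5.
Since 5 > old gcd 1, the gcd CAN increase (e.g., set N[4] = 5).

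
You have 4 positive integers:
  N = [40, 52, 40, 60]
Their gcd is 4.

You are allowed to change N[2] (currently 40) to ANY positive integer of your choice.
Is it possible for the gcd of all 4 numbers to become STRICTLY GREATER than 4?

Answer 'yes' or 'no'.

Answer: no

Derivation:
Current gcd = 4
gcd of all OTHER numbers (without N[2]=40): gcd([40, 52, 60]) = 4
The new gcd after any change is gcd(4, new_value).
This can be at most 4.
Since 4 = old gcd 4, the gcd can only stay the same or decrease.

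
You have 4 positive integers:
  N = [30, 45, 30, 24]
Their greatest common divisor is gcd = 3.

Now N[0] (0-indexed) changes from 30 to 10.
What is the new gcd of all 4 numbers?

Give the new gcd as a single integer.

Answer: 1

Derivation:
Numbers: [30, 45, 30, 24], gcd = 3
Change: index 0, 30 -> 10
gcd of the OTHER numbers (without index 0): gcd([45, 30, 24]) = 3
New gcd = gcd(g_others, new_val) = gcd(3, 10) = 1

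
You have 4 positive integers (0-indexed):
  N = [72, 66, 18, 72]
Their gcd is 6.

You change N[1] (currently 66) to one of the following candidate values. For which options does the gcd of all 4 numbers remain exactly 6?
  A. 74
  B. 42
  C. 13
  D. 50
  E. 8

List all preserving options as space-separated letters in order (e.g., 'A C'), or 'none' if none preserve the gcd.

Answer: B

Derivation:
Old gcd = 6; gcd of others (without N[1]) = 18
New gcd for candidate v: gcd(18, v). Preserves old gcd iff gcd(18, v) = 6.
  Option A: v=74, gcd(18,74)=2 -> changes
  Option B: v=42, gcd(18,42)=6 -> preserves
  Option C: v=13, gcd(18,13)=1 -> changes
  Option D: v=50, gcd(18,50)=2 -> changes
  Option E: v=8, gcd(18,8)=2 -> changes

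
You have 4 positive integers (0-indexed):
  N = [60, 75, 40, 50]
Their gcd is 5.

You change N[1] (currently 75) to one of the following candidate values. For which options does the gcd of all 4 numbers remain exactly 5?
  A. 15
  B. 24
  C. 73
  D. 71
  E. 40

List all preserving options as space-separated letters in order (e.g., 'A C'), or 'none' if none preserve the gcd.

Answer: A

Derivation:
Old gcd = 5; gcd of others (without N[1]) = 10
New gcd for candidate v: gcd(10, v). Preserves old gcd iff gcd(10, v) = 5.
  Option A: v=15, gcd(10,15)=5 -> preserves
  Option B: v=24, gcd(10,24)=2 -> changes
  Option C: v=73, gcd(10,73)=1 -> changes
  Option D: v=71, gcd(10,71)=1 -> changes
  Option E: v=40, gcd(10,40)=10 -> changes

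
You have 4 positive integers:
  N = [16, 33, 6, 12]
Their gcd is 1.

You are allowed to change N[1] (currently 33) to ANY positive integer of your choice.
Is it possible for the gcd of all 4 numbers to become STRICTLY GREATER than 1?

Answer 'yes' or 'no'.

Answer: yes

Derivation:
Current gcd = 1
gcd of all OTHER numbers (without N[1]=33): gcd([16, 6, 12]) = 2
The new gcd after any change is gcd(2, new_value).
This can be at most 2.
Since 2 > old gcd 1, the gcd CAN increase (e.g., set N[1] = 2).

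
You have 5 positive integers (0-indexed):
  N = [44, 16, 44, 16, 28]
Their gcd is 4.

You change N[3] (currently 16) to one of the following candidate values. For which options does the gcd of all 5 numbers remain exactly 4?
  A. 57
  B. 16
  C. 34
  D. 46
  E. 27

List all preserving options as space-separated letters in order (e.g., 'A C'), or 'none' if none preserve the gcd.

Answer: B

Derivation:
Old gcd = 4; gcd of others (without N[3]) = 4
New gcd for candidate v: gcd(4, v). Preserves old gcd iff gcd(4, v) = 4.
  Option A: v=57, gcd(4,57)=1 -> changes
  Option B: v=16, gcd(4,16)=4 -> preserves
  Option C: v=34, gcd(4,34)=2 -> changes
  Option D: v=46, gcd(4,46)=2 -> changes
  Option E: v=27, gcd(4,27)=1 -> changes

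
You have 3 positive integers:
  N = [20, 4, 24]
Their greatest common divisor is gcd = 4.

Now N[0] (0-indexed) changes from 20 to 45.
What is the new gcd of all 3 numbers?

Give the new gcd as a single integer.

Answer: 1

Derivation:
Numbers: [20, 4, 24], gcd = 4
Change: index 0, 20 -> 45
gcd of the OTHER numbers (without index 0): gcd([4, 24]) = 4
New gcd = gcd(g_others, new_val) = gcd(4, 45) = 1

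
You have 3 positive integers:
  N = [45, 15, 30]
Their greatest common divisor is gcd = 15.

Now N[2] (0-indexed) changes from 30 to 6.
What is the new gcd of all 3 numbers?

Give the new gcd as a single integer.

Numbers: [45, 15, 30], gcd = 15
Change: index 2, 30 -> 6
gcd of the OTHER numbers (without index 2): gcd([45, 15]) = 15
New gcd = gcd(g_others, new_val) = gcd(15, 6) = 3

Answer: 3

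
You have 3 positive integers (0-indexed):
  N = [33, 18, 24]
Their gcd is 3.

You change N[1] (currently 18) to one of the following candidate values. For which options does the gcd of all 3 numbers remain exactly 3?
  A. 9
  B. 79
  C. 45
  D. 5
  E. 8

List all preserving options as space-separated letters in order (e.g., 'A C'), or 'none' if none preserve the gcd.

Old gcd = 3; gcd of others (without N[1]) = 3
New gcd for candidate v: gcd(3, v). Preserves old gcd iff gcd(3, v) = 3.
  Option A: v=9, gcd(3,9)=3 -> preserves
  Option B: v=79, gcd(3,79)=1 -> changes
  Option C: v=45, gcd(3,45)=3 -> preserves
  Option D: v=5, gcd(3,5)=1 -> changes
  Option E: v=8, gcd(3,8)=1 -> changes

Answer: A C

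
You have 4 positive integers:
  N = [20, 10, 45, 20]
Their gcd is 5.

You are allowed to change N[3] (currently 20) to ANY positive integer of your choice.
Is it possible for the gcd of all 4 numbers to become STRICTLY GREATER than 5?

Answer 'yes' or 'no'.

Answer: no

Derivation:
Current gcd = 5
gcd of all OTHER numbers (without N[3]=20): gcd([20, 10, 45]) = 5
The new gcd after any change is gcd(5, new_value).
This can be at most 5.
Since 5 = old gcd 5, the gcd can only stay the same or decrease.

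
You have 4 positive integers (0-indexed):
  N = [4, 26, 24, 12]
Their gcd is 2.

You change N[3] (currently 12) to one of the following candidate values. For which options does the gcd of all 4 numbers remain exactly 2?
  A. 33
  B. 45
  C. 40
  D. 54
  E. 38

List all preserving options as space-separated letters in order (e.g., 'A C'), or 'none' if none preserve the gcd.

Old gcd = 2; gcd of others (without N[3]) = 2
New gcd for candidate v: gcd(2, v). Preserves old gcd iff gcd(2, v) = 2.
  Option A: v=33, gcd(2,33)=1 -> changes
  Option B: v=45, gcd(2,45)=1 -> changes
  Option C: v=40, gcd(2,40)=2 -> preserves
  Option D: v=54, gcd(2,54)=2 -> preserves
  Option E: v=38, gcd(2,38)=2 -> preserves

Answer: C D E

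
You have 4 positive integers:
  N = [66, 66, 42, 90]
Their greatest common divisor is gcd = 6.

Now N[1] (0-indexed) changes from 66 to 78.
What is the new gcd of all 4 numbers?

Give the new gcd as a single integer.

Numbers: [66, 66, 42, 90], gcd = 6
Change: index 1, 66 -> 78
gcd of the OTHER numbers (without index 1): gcd([66, 42, 90]) = 6
New gcd = gcd(g_others, new_val) = gcd(6, 78) = 6

Answer: 6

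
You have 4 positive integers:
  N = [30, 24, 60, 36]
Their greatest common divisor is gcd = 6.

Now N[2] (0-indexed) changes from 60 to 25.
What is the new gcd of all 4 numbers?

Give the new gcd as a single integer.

Numbers: [30, 24, 60, 36], gcd = 6
Change: index 2, 60 -> 25
gcd of the OTHER numbers (without index 2): gcd([30, 24, 36]) = 6
New gcd = gcd(g_others, new_val) = gcd(6, 25) = 1

Answer: 1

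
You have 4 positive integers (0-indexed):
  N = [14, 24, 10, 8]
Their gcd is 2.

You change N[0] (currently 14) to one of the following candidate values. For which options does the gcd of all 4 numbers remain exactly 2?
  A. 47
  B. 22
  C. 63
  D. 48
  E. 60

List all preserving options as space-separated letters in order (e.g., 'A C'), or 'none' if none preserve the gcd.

Old gcd = 2; gcd of others (without N[0]) = 2
New gcd for candidate v: gcd(2, v). Preserves old gcd iff gcd(2, v) = 2.
  Option A: v=47, gcd(2,47)=1 -> changes
  Option B: v=22, gcd(2,22)=2 -> preserves
  Option C: v=63, gcd(2,63)=1 -> changes
  Option D: v=48, gcd(2,48)=2 -> preserves
  Option E: v=60, gcd(2,60)=2 -> preserves

Answer: B D E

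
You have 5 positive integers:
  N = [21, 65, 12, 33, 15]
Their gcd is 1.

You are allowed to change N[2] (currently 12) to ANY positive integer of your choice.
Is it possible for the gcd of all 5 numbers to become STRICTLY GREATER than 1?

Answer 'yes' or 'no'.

Answer: no

Derivation:
Current gcd = 1
gcd of all OTHER numbers (without N[2]=12): gcd([21, 65, 33, 15]) = 1
The new gcd after any change is gcd(1, new_value).
This can be at most 1.
Since 1 = old gcd 1, the gcd can only stay the same or decrease.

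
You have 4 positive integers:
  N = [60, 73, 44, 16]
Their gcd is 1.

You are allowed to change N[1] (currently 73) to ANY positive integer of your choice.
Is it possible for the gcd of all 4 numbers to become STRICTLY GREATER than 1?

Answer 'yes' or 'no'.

Current gcd = 1
gcd of all OTHER numbers (without N[1]=73): gcd([60, 44, 16]) = 4
The new gcd after any change is gcd(4, new_value).
This can be at most 4.
Since 4 > old gcd 1, the gcd CAN increase (e.g., set N[1] = 4).

Answer: yes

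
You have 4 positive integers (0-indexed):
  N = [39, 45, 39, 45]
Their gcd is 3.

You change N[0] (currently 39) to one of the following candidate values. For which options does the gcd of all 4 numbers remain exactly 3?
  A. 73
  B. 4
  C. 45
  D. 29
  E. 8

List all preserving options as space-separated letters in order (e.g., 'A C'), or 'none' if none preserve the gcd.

Old gcd = 3; gcd of others (without N[0]) = 3
New gcd for candidate v: gcd(3, v). Preserves old gcd iff gcd(3, v) = 3.
  Option A: v=73, gcd(3,73)=1 -> changes
  Option B: v=4, gcd(3,4)=1 -> changes
  Option C: v=45, gcd(3,45)=3 -> preserves
  Option D: v=29, gcd(3,29)=1 -> changes
  Option E: v=8, gcd(3,8)=1 -> changes

Answer: C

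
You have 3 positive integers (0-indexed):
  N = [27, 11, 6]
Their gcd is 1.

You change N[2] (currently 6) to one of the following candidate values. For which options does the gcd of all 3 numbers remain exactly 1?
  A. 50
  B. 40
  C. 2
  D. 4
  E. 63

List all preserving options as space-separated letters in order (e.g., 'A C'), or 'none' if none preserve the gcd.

Answer: A B C D E

Derivation:
Old gcd = 1; gcd of others (without N[2]) = 1
New gcd for candidate v: gcd(1, v). Preserves old gcd iff gcd(1, v) = 1.
  Option A: v=50, gcd(1,50)=1 -> preserves
  Option B: v=40, gcd(1,40)=1 -> preserves
  Option C: v=2, gcd(1,2)=1 -> preserves
  Option D: v=4, gcd(1,4)=1 -> preserves
  Option E: v=63, gcd(1,63)=1 -> preserves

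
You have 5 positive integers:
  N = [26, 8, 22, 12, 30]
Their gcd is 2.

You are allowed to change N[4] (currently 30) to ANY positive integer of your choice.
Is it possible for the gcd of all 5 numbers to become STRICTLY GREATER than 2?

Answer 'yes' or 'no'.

Current gcd = 2
gcd of all OTHER numbers (without N[4]=30): gcd([26, 8, 22, 12]) = 2
The new gcd after any change is gcd(2, new_value).
This can be at most 2.
Since 2 = old gcd 2, the gcd can only stay the same or decrease.

Answer: no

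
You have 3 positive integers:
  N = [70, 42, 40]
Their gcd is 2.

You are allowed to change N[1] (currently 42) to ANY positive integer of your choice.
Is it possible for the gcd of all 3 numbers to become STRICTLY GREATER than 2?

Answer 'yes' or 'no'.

Current gcd = 2
gcd of all OTHER numbers (without N[1]=42): gcd([70, 40]) = 10
The new gcd after any change is gcd(10, new_value).
This can be at most 10.
Since 10 > old gcd 2, the gcd CAN increase (e.g., set N[1] = 10).

Answer: yes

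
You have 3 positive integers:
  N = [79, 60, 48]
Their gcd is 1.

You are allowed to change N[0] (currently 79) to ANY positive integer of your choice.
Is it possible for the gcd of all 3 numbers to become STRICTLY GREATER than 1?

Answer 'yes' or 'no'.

Answer: yes

Derivation:
Current gcd = 1
gcd of all OTHER numbers (without N[0]=79): gcd([60, 48]) = 12
The new gcd after any change is gcd(12, new_value).
This can be at most 12.
Since 12 > old gcd 1, the gcd CAN increase (e.g., set N[0] = 12).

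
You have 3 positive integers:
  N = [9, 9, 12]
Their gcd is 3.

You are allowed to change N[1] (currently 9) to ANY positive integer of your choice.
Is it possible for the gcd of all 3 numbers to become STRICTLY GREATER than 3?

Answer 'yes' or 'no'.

Answer: no

Derivation:
Current gcd = 3
gcd of all OTHER numbers (without N[1]=9): gcd([9, 12]) = 3
The new gcd after any change is gcd(3, new_value).
This can be at most 3.
Since 3 = old gcd 3, the gcd can only stay the same or decrease.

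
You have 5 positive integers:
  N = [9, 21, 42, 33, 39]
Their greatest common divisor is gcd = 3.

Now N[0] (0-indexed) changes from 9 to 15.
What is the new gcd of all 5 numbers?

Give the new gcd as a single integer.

Numbers: [9, 21, 42, 33, 39], gcd = 3
Change: index 0, 9 -> 15
gcd of the OTHER numbers (without index 0): gcd([21, 42, 33, 39]) = 3
New gcd = gcd(g_others, new_val) = gcd(3, 15) = 3

Answer: 3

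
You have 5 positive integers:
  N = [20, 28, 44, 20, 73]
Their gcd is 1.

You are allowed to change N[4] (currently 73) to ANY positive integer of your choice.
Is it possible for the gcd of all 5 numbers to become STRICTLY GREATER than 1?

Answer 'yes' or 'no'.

Answer: yes

Derivation:
Current gcd = 1
gcd of all OTHER numbers (without N[4]=73): gcd([20, 28, 44, 20]) = 4
The new gcd after any change is gcd(4, new_value).
This can be at most 4.
Since 4 > old gcd 1, the gcd CAN increase (e.g., set N[4] = 4).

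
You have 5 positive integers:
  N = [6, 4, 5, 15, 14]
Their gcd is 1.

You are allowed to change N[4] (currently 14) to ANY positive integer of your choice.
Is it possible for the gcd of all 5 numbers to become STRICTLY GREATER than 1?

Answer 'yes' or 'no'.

Current gcd = 1
gcd of all OTHER numbers (without N[4]=14): gcd([6, 4, 5, 15]) = 1
The new gcd after any change is gcd(1, new_value).
This can be at most 1.
Since 1 = old gcd 1, the gcd can only stay the same or decrease.

Answer: no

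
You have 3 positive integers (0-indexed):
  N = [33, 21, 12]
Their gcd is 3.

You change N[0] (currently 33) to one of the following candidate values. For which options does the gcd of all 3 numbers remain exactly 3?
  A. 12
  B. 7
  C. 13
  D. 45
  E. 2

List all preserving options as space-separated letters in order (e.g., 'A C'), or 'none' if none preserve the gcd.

Old gcd = 3; gcd of others (without N[0]) = 3
New gcd for candidate v: gcd(3, v). Preserves old gcd iff gcd(3, v) = 3.
  Option A: v=12, gcd(3,12)=3 -> preserves
  Option B: v=7, gcd(3,7)=1 -> changes
  Option C: v=13, gcd(3,13)=1 -> changes
  Option D: v=45, gcd(3,45)=3 -> preserves
  Option E: v=2, gcd(3,2)=1 -> changes

Answer: A D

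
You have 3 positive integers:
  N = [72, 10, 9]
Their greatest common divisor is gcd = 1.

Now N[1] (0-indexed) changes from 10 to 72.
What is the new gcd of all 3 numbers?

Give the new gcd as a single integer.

Answer: 9

Derivation:
Numbers: [72, 10, 9], gcd = 1
Change: index 1, 10 -> 72
gcd of the OTHER numbers (without index 1): gcd([72, 9]) = 9
New gcd = gcd(g_others, new_val) = gcd(9, 72) = 9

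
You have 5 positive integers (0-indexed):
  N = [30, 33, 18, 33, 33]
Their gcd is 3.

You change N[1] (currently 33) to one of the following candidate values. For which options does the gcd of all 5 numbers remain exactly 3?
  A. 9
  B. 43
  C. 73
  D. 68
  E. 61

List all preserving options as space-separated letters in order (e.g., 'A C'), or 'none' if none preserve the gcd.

Answer: A

Derivation:
Old gcd = 3; gcd of others (without N[1]) = 3
New gcd for candidate v: gcd(3, v). Preserves old gcd iff gcd(3, v) = 3.
  Option A: v=9, gcd(3,9)=3 -> preserves
  Option B: v=43, gcd(3,43)=1 -> changes
  Option C: v=73, gcd(3,73)=1 -> changes
  Option D: v=68, gcd(3,68)=1 -> changes
  Option E: v=61, gcd(3,61)=1 -> changes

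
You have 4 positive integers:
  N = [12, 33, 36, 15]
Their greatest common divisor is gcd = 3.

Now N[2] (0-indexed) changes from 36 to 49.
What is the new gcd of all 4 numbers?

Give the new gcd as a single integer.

Answer: 1

Derivation:
Numbers: [12, 33, 36, 15], gcd = 3
Change: index 2, 36 -> 49
gcd of the OTHER numbers (without index 2): gcd([12, 33, 15]) = 3
New gcd = gcd(g_others, new_val) = gcd(3, 49) = 1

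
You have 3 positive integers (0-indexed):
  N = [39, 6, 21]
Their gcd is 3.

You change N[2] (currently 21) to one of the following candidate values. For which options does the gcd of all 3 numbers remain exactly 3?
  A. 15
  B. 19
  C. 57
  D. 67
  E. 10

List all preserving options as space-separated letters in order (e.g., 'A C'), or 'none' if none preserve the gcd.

Old gcd = 3; gcd of others (without N[2]) = 3
New gcd for candidate v: gcd(3, v). Preserves old gcd iff gcd(3, v) = 3.
  Option A: v=15, gcd(3,15)=3 -> preserves
  Option B: v=19, gcd(3,19)=1 -> changes
  Option C: v=57, gcd(3,57)=3 -> preserves
  Option D: v=67, gcd(3,67)=1 -> changes
  Option E: v=10, gcd(3,10)=1 -> changes

Answer: A C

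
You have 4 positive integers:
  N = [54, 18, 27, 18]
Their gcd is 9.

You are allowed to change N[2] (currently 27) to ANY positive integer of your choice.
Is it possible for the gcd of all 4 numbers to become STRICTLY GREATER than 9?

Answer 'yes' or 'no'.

Current gcd = 9
gcd of all OTHER numbers (without N[2]=27): gcd([54, 18, 18]) = 18
The new gcd after any change is gcd(18, new_value).
This can be at most 18.
Since 18 > old gcd 9, the gcd CAN increase (e.g., set N[2] = 18).

Answer: yes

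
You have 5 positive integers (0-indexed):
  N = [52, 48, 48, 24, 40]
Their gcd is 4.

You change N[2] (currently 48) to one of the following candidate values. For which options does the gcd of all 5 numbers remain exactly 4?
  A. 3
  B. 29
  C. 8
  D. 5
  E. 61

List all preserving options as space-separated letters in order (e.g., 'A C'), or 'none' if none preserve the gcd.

Answer: C

Derivation:
Old gcd = 4; gcd of others (without N[2]) = 4
New gcd for candidate v: gcd(4, v). Preserves old gcd iff gcd(4, v) = 4.
  Option A: v=3, gcd(4,3)=1 -> changes
  Option B: v=29, gcd(4,29)=1 -> changes
  Option C: v=8, gcd(4,8)=4 -> preserves
  Option D: v=5, gcd(4,5)=1 -> changes
  Option E: v=61, gcd(4,61)=1 -> changes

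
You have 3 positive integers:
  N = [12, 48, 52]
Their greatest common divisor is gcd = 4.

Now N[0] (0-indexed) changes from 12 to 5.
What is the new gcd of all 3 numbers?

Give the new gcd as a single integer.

Numbers: [12, 48, 52], gcd = 4
Change: index 0, 12 -> 5
gcd of the OTHER numbers (without index 0): gcd([48, 52]) = 4
New gcd = gcd(g_others, new_val) = gcd(4, 5) = 1

Answer: 1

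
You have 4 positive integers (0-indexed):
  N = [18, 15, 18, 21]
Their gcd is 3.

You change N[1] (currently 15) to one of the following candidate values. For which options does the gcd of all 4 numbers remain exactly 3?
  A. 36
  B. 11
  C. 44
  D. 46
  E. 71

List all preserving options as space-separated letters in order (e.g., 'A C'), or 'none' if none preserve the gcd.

Answer: A

Derivation:
Old gcd = 3; gcd of others (without N[1]) = 3
New gcd for candidate v: gcd(3, v). Preserves old gcd iff gcd(3, v) = 3.
  Option A: v=36, gcd(3,36)=3 -> preserves
  Option B: v=11, gcd(3,11)=1 -> changes
  Option C: v=44, gcd(3,44)=1 -> changes
  Option D: v=46, gcd(3,46)=1 -> changes
  Option E: v=71, gcd(3,71)=1 -> changes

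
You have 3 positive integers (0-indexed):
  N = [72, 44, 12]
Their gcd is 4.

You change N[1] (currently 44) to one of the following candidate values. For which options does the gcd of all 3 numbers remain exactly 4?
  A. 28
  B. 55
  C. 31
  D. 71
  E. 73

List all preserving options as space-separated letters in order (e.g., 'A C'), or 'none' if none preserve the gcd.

Answer: A

Derivation:
Old gcd = 4; gcd of others (without N[1]) = 12
New gcd for candidate v: gcd(12, v). Preserves old gcd iff gcd(12, v) = 4.
  Option A: v=28, gcd(12,28)=4 -> preserves
  Option B: v=55, gcd(12,55)=1 -> changes
  Option C: v=31, gcd(12,31)=1 -> changes
  Option D: v=71, gcd(12,71)=1 -> changes
  Option E: v=73, gcd(12,73)=1 -> changes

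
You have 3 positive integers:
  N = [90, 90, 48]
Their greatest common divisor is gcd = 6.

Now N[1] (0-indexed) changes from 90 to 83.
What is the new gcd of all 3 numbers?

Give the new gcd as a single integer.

Numbers: [90, 90, 48], gcd = 6
Change: index 1, 90 -> 83
gcd of the OTHER numbers (without index 1): gcd([90, 48]) = 6
New gcd = gcd(g_others, new_val) = gcd(6, 83) = 1

Answer: 1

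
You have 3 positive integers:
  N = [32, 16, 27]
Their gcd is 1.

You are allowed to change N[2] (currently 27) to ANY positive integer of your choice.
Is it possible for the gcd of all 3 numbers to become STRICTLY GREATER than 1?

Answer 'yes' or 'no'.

Answer: yes

Derivation:
Current gcd = 1
gcd of all OTHER numbers (without N[2]=27): gcd([32, 16]) = 16
The new gcd after any change is gcd(16, new_value).
This can be at most 16.
Since 16 > old gcd 1, the gcd CAN increase (e.g., set N[2] = 16).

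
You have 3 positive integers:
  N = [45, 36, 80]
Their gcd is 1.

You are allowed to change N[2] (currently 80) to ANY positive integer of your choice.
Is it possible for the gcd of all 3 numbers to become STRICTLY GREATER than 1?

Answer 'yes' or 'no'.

Current gcd = 1
gcd of all OTHER numbers (without N[2]=80): gcd([45, 36]) = 9
The new gcd after any change is gcd(9, new_value).
This can be at most 9.
Since 9 > old gcd 1, the gcd CAN increase (e.g., set N[2] = 9).

Answer: yes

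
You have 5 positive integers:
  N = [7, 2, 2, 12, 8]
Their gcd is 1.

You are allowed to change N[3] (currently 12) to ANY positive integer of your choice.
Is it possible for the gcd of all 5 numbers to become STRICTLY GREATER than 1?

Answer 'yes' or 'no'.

Answer: no

Derivation:
Current gcd = 1
gcd of all OTHER numbers (without N[3]=12): gcd([7, 2, 2, 8]) = 1
The new gcd after any change is gcd(1, new_value).
This can be at most 1.
Since 1 = old gcd 1, the gcd can only stay the same or decrease.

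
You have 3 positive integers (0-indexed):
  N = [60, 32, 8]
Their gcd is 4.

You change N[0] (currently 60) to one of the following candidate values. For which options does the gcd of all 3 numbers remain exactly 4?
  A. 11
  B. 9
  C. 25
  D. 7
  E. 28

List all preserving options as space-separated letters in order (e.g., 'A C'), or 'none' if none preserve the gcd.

Old gcd = 4; gcd of others (without N[0]) = 8
New gcd for candidate v: gcd(8, v). Preserves old gcd iff gcd(8, v) = 4.
  Option A: v=11, gcd(8,11)=1 -> changes
  Option B: v=9, gcd(8,9)=1 -> changes
  Option C: v=25, gcd(8,25)=1 -> changes
  Option D: v=7, gcd(8,7)=1 -> changes
  Option E: v=28, gcd(8,28)=4 -> preserves

Answer: E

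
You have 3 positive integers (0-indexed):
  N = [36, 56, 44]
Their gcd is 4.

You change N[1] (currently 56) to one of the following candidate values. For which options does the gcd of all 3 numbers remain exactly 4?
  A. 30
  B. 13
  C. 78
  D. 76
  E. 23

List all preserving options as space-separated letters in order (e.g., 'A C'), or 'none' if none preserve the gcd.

Answer: D

Derivation:
Old gcd = 4; gcd of others (without N[1]) = 4
New gcd for candidate v: gcd(4, v). Preserves old gcd iff gcd(4, v) = 4.
  Option A: v=30, gcd(4,30)=2 -> changes
  Option B: v=13, gcd(4,13)=1 -> changes
  Option C: v=78, gcd(4,78)=2 -> changes
  Option D: v=76, gcd(4,76)=4 -> preserves
  Option E: v=23, gcd(4,23)=1 -> changes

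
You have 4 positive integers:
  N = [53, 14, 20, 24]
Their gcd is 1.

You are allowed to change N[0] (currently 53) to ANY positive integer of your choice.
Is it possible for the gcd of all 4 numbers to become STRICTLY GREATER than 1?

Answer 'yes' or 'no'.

Answer: yes

Derivation:
Current gcd = 1
gcd of all OTHER numbers (without N[0]=53): gcd([14, 20, 24]) = 2
The new gcd after any change is gcd(2, new_value).
This can be at most 2.
Since 2 > old gcd 1, the gcd CAN increase (e.g., set N[0] = 2).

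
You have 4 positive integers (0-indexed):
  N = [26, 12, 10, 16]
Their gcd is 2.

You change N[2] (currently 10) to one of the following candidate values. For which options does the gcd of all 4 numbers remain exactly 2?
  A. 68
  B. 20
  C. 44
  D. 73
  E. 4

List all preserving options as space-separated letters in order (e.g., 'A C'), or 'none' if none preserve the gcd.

Old gcd = 2; gcd of others (without N[2]) = 2
New gcd for candidate v: gcd(2, v). Preserves old gcd iff gcd(2, v) = 2.
  Option A: v=68, gcd(2,68)=2 -> preserves
  Option B: v=20, gcd(2,20)=2 -> preserves
  Option C: v=44, gcd(2,44)=2 -> preserves
  Option D: v=73, gcd(2,73)=1 -> changes
  Option E: v=4, gcd(2,4)=2 -> preserves

Answer: A B C E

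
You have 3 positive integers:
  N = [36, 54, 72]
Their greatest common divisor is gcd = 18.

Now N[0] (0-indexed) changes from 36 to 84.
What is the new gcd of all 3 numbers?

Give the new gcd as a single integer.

Numbers: [36, 54, 72], gcd = 18
Change: index 0, 36 -> 84
gcd of the OTHER numbers (without index 0): gcd([54, 72]) = 18
New gcd = gcd(g_others, new_val) = gcd(18, 84) = 6

Answer: 6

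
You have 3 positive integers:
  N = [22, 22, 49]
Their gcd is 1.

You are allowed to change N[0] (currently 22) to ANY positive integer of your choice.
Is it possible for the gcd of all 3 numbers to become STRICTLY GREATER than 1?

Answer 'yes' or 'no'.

Answer: no

Derivation:
Current gcd = 1
gcd of all OTHER numbers (without N[0]=22): gcd([22, 49]) = 1
The new gcd after any change is gcd(1, new_value).
This can be at most 1.
Since 1 = old gcd 1, the gcd can only stay the same or decrease.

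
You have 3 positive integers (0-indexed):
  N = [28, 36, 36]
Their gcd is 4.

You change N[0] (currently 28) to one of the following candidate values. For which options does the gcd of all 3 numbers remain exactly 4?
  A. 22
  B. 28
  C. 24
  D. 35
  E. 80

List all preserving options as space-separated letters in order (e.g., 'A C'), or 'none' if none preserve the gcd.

Old gcd = 4; gcd of others (without N[0]) = 36
New gcd for candidate v: gcd(36, v). Preserves old gcd iff gcd(36, v) = 4.
  Option A: v=22, gcd(36,22)=2 -> changes
  Option B: v=28, gcd(36,28)=4 -> preserves
  Option C: v=24, gcd(36,24)=12 -> changes
  Option D: v=35, gcd(36,35)=1 -> changes
  Option E: v=80, gcd(36,80)=4 -> preserves

Answer: B E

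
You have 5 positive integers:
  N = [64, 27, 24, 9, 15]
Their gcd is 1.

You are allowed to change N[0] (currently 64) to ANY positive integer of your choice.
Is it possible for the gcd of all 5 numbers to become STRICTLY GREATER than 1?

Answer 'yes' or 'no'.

Current gcd = 1
gcd of all OTHER numbers (without N[0]=64): gcd([27, 24, 9, 15]) = 3
The new gcd after any change is gcd(3, new_value).
This can be at most 3.
Since 3 > old gcd 1, the gcd CAN increase (e.g., set N[0] = 3).

Answer: yes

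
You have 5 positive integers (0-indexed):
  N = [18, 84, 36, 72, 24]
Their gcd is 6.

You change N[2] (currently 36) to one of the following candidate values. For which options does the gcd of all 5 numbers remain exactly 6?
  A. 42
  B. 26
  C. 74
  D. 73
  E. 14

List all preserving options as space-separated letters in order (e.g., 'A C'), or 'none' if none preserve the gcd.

Answer: A

Derivation:
Old gcd = 6; gcd of others (without N[2]) = 6
New gcd for candidate v: gcd(6, v). Preserves old gcd iff gcd(6, v) = 6.
  Option A: v=42, gcd(6,42)=6 -> preserves
  Option B: v=26, gcd(6,26)=2 -> changes
  Option C: v=74, gcd(6,74)=2 -> changes
  Option D: v=73, gcd(6,73)=1 -> changes
  Option E: v=14, gcd(6,14)=2 -> changes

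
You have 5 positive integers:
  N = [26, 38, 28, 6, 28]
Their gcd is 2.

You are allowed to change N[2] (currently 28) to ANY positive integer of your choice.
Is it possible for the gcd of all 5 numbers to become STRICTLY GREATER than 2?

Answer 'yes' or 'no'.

Current gcd = 2
gcd of all OTHER numbers (without N[2]=28): gcd([26, 38, 6, 28]) = 2
The new gcd after any change is gcd(2, new_value).
This can be at most 2.
Since 2 = old gcd 2, the gcd can only stay the same or decrease.

Answer: no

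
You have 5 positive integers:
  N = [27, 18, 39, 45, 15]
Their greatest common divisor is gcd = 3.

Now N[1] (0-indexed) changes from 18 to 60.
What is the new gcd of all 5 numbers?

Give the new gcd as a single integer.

Numbers: [27, 18, 39, 45, 15], gcd = 3
Change: index 1, 18 -> 60
gcd of the OTHER numbers (without index 1): gcd([27, 39, 45, 15]) = 3
New gcd = gcd(g_others, new_val) = gcd(3, 60) = 3

Answer: 3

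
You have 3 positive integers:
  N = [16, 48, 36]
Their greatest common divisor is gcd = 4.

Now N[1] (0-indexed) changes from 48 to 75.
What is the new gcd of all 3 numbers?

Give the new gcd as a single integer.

Answer: 1

Derivation:
Numbers: [16, 48, 36], gcd = 4
Change: index 1, 48 -> 75
gcd of the OTHER numbers (without index 1): gcd([16, 36]) = 4
New gcd = gcd(g_others, new_val) = gcd(4, 75) = 1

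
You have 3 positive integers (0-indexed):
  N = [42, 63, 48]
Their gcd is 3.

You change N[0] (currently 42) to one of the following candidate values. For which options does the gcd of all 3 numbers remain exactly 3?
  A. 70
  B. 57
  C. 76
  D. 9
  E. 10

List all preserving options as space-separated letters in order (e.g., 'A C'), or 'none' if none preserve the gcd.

Old gcd = 3; gcd of others (without N[0]) = 3
New gcd for candidate v: gcd(3, v). Preserves old gcd iff gcd(3, v) = 3.
  Option A: v=70, gcd(3,70)=1 -> changes
  Option B: v=57, gcd(3,57)=3 -> preserves
  Option C: v=76, gcd(3,76)=1 -> changes
  Option D: v=9, gcd(3,9)=3 -> preserves
  Option E: v=10, gcd(3,10)=1 -> changes

Answer: B D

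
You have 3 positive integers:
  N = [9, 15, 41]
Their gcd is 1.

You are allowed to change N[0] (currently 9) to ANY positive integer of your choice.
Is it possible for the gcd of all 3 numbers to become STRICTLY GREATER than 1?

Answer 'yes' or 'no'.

Current gcd = 1
gcd of all OTHER numbers (without N[0]=9): gcd([15, 41]) = 1
The new gcd after any change is gcd(1, new_value).
This can be at most 1.
Since 1 = old gcd 1, the gcd can only stay the same or decrease.

Answer: no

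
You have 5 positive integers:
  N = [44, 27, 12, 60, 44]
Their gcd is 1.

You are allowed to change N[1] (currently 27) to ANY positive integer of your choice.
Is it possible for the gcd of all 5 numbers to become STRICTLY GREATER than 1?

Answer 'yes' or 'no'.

Answer: yes

Derivation:
Current gcd = 1
gcd of all OTHER numbers (without N[1]=27): gcd([44, 12, 60, 44]) = 4
The new gcd after any change is gcd(4, new_value).
This can be at most 4.
Since 4 > old gcd 1, the gcd CAN increase (e.g., set N[1] = 4).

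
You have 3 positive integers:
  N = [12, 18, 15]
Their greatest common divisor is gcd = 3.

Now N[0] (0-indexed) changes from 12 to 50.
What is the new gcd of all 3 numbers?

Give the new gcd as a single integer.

Numbers: [12, 18, 15], gcd = 3
Change: index 0, 12 -> 50
gcd of the OTHER numbers (without index 0): gcd([18, 15]) = 3
New gcd = gcd(g_others, new_val) = gcd(3, 50) = 1

Answer: 1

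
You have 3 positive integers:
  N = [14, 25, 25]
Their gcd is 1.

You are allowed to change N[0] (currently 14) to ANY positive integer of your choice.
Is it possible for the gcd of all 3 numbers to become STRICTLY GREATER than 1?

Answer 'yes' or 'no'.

Current gcd = 1
gcd of all OTHER numbers (without N[0]=14): gcd([25, 25]) = 25
The new gcd after any change is gcd(25, new_value).
This can be at most 25.
Since 25 > old gcd 1, the gcd CAN increase (e.g., set N[0] = 25).

Answer: yes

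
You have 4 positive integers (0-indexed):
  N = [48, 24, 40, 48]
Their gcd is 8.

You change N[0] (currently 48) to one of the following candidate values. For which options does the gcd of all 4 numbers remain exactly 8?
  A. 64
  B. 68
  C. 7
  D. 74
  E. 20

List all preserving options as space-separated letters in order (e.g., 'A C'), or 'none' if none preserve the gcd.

Old gcd = 8; gcd of others (without N[0]) = 8
New gcd for candidate v: gcd(8, v). Preserves old gcd iff gcd(8, v) = 8.
  Option A: v=64, gcd(8,64)=8 -> preserves
  Option B: v=68, gcd(8,68)=4 -> changes
  Option C: v=7, gcd(8,7)=1 -> changes
  Option D: v=74, gcd(8,74)=2 -> changes
  Option E: v=20, gcd(8,20)=4 -> changes

Answer: A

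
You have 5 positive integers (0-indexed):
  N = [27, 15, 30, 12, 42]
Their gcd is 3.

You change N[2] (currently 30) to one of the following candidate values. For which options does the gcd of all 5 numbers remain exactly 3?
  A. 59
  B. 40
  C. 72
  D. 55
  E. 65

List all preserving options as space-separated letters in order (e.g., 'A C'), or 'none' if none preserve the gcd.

Old gcd = 3; gcd of others (without N[2]) = 3
New gcd for candidate v: gcd(3, v). Preserves old gcd iff gcd(3, v) = 3.
  Option A: v=59, gcd(3,59)=1 -> changes
  Option B: v=40, gcd(3,40)=1 -> changes
  Option C: v=72, gcd(3,72)=3 -> preserves
  Option D: v=55, gcd(3,55)=1 -> changes
  Option E: v=65, gcd(3,65)=1 -> changes

Answer: C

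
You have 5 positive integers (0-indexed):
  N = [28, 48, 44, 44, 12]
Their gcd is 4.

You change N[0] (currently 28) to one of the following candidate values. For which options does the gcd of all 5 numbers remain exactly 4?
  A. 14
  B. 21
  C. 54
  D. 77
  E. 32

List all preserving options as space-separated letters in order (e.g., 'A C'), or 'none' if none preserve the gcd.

Answer: E

Derivation:
Old gcd = 4; gcd of others (without N[0]) = 4
New gcd for candidate v: gcd(4, v). Preserves old gcd iff gcd(4, v) = 4.
  Option A: v=14, gcd(4,14)=2 -> changes
  Option B: v=21, gcd(4,21)=1 -> changes
  Option C: v=54, gcd(4,54)=2 -> changes
  Option D: v=77, gcd(4,77)=1 -> changes
  Option E: v=32, gcd(4,32)=4 -> preserves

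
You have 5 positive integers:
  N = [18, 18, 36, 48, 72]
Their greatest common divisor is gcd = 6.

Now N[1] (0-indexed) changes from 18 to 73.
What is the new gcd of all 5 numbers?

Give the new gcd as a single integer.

Answer: 1

Derivation:
Numbers: [18, 18, 36, 48, 72], gcd = 6
Change: index 1, 18 -> 73
gcd of the OTHER numbers (without index 1): gcd([18, 36, 48, 72]) = 6
New gcd = gcd(g_others, new_val) = gcd(6, 73) = 1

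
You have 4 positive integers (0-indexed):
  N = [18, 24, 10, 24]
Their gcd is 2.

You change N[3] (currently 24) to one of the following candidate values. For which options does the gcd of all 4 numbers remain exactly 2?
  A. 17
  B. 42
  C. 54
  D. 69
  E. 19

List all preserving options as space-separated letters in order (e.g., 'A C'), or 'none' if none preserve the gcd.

Old gcd = 2; gcd of others (without N[3]) = 2
New gcd for candidate v: gcd(2, v). Preserves old gcd iff gcd(2, v) = 2.
  Option A: v=17, gcd(2,17)=1 -> changes
  Option B: v=42, gcd(2,42)=2 -> preserves
  Option C: v=54, gcd(2,54)=2 -> preserves
  Option D: v=69, gcd(2,69)=1 -> changes
  Option E: v=19, gcd(2,19)=1 -> changes

Answer: B C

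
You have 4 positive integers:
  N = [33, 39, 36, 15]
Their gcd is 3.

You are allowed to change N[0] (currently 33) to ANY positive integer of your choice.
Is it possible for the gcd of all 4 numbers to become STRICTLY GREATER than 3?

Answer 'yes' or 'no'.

Answer: no

Derivation:
Current gcd = 3
gcd of all OTHER numbers (without N[0]=33): gcd([39, 36, 15]) = 3
The new gcd after any change is gcd(3, new_value).
This can be at most 3.
Since 3 = old gcd 3, the gcd can only stay the same or decrease.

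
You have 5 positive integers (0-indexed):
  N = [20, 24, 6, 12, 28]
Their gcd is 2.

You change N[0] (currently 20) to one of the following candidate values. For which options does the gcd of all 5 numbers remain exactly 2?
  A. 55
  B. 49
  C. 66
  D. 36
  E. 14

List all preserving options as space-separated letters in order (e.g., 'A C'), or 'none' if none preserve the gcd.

Answer: C D E

Derivation:
Old gcd = 2; gcd of others (without N[0]) = 2
New gcd for candidate v: gcd(2, v). Preserves old gcd iff gcd(2, v) = 2.
  Option A: v=55, gcd(2,55)=1 -> changes
  Option B: v=49, gcd(2,49)=1 -> changes
  Option C: v=66, gcd(2,66)=2 -> preserves
  Option D: v=36, gcd(2,36)=2 -> preserves
  Option E: v=14, gcd(2,14)=2 -> preserves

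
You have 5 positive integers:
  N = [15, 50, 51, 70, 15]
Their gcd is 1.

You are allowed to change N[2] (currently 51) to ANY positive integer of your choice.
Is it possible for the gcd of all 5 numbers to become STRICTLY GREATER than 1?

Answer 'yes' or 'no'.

Answer: yes

Derivation:
Current gcd = 1
gcd of all OTHER numbers (without N[2]=51): gcd([15, 50, 70, 15]) = 5
The new gcd after any change is gcd(5, new_value).
This can be at most 5.
Since 5 > old gcd 1, the gcd CAN increase (e.g., set N[2] = 5).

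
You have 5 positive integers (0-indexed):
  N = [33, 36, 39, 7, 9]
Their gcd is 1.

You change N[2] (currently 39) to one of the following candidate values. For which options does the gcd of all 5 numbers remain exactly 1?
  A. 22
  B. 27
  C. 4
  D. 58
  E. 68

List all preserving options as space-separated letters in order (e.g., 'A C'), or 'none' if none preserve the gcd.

Old gcd = 1; gcd of others (without N[2]) = 1
New gcd for candidate v: gcd(1, v). Preserves old gcd iff gcd(1, v) = 1.
  Option A: v=22, gcd(1,22)=1 -> preserves
  Option B: v=27, gcd(1,27)=1 -> preserves
  Option C: v=4, gcd(1,4)=1 -> preserves
  Option D: v=58, gcd(1,58)=1 -> preserves
  Option E: v=68, gcd(1,68)=1 -> preserves

Answer: A B C D E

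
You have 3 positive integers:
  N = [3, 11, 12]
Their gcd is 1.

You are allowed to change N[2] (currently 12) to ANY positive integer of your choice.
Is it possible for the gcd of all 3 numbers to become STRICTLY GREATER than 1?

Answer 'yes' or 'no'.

Answer: no

Derivation:
Current gcd = 1
gcd of all OTHER numbers (without N[2]=12): gcd([3, 11]) = 1
The new gcd after any change is gcd(1, new_value).
This can be at most 1.
Since 1 = old gcd 1, the gcd can only stay the same or decrease.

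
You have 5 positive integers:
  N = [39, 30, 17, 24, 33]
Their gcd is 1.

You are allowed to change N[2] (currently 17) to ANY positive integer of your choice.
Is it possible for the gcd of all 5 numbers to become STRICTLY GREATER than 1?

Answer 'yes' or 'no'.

Answer: yes

Derivation:
Current gcd = 1
gcd of all OTHER numbers (without N[2]=17): gcd([39, 30, 24, 33]) = 3
The new gcd after any change is gcd(3, new_value).
This can be at most 3.
Since 3 > old gcd 1, the gcd CAN increase (e.g., set N[2] = 3).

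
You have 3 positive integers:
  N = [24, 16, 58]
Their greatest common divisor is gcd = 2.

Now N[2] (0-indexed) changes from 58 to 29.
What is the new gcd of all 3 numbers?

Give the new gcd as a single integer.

Answer: 1

Derivation:
Numbers: [24, 16, 58], gcd = 2
Change: index 2, 58 -> 29
gcd of the OTHER numbers (without index 2): gcd([24, 16]) = 8
New gcd = gcd(g_others, new_val) = gcd(8, 29) = 1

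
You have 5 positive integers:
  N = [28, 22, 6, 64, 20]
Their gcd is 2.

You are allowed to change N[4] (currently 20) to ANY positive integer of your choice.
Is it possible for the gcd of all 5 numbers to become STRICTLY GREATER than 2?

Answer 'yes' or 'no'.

Current gcd = 2
gcd of all OTHER numbers (without N[4]=20): gcd([28, 22, 6, 64]) = 2
The new gcd after any change is gcd(2, new_value).
This can be at most 2.
Since 2 = old gcd 2, the gcd can only stay the same or decrease.

Answer: no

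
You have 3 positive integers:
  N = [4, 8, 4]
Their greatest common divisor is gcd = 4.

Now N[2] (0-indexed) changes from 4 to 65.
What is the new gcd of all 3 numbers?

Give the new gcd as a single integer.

Answer: 1

Derivation:
Numbers: [4, 8, 4], gcd = 4
Change: index 2, 4 -> 65
gcd of the OTHER numbers (without index 2): gcd([4, 8]) = 4
New gcd = gcd(g_others, new_val) = gcd(4, 65) = 1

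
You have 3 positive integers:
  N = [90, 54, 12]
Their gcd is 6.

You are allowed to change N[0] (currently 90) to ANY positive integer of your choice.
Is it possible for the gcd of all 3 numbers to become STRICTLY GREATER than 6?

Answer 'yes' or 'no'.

Answer: no

Derivation:
Current gcd = 6
gcd of all OTHER numbers (without N[0]=90): gcd([54, 12]) = 6
The new gcd after any change is gcd(6, new_value).
This can be at most 6.
Since 6 = old gcd 6, the gcd can only stay the same or decrease.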